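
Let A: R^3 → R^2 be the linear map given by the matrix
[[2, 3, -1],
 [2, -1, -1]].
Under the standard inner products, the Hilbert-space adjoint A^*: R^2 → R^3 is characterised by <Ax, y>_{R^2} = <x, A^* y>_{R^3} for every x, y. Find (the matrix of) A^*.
A^* = A^T =
[[2, 2],
 [3, -1],
 [-1, -1]]

For real matrices with standard dot products, the defining identity <Ax, y> = <x, A^* y> gives (Ax)^T y = x^T (A^*) y, i.e. x^T A^T y = x^T (A^*) y. Since this holds for all x, y, we must have A^* = A^T. Therefore
A^* =
[[2, 2],
 [3, -1],
 [-1, -1]].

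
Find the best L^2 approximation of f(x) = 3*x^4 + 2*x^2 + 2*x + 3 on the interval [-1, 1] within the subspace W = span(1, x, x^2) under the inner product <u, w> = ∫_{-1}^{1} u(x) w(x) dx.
g(x) = 32*x^2/7 + 2*x + 96/35

The best approximation g ∈ W is the orthogonal projection of f onto W. Writing g = a_0 + a_1 x + a_2 x^2, the coefficients solve the normal equations G · a = b where
  G_{ij} = <φ_i, φ_j> and b_i = <f, φ_i>, with φ_0 = 1, φ_1 = x, φ_2 = x^2.
G =
  [2, 0, 2/3]
  [0, 2/3, 0]
  [2/3, 0, 2/5],
b = (128/15, 4/3, 128/35).
Solving gives a_0 = 96/35, a_1 = 2, a_2 = 32/7, so
  g(x) = 32*x^2/7 + 2*x + 96/35.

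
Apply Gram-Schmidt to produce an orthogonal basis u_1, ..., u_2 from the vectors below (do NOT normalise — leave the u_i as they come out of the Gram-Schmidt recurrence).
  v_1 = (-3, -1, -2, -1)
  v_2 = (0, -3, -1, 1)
Orthogonal basis:
  u_1 = (-3, -1, -2, -1)
  u_2 = (4/5, -41/15, -7/15, 19/15)

Apply the Gram-Schmidt recurrence
  u_1 = v_1
  u_i = v_i − Σ_{j<i} ((v_i · u_j) / (u_j · u_j)) · u_j.

Step by step this gives:
  u_1 = (-3, -1, -2, -1)
  u_2 = (4/5, -41/15, -7/15, 19/15)

Orthogonality check:
  u_2 · u_1 = 0 (should be 0)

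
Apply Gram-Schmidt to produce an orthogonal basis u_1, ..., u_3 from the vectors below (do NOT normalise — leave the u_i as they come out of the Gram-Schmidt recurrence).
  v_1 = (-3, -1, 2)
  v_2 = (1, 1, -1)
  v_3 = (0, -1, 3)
Orthogonal basis:
  u_1 = (-3, -1, 2)
  u_2 = (-2/7, 4/7, -1/7)
  u_3 = (5/6, 5/6, 5/3)

Apply the Gram-Schmidt recurrence
  u_1 = v_1
  u_i = v_i − Σ_{j<i} ((v_i · u_j) / (u_j · u_j)) · u_j.

Step by step this gives:
  u_1 = (-3, -1, 2)
  u_2 = (-2/7, 4/7, -1/7)
  u_3 = (5/6, 5/6, 5/3)

Orthogonality check:
  u_2 · u_1 = 0 (should be 0)
  u_3 · u_1 = 0 (should be 0)
  u_3 · u_2 = 0 (should be 0)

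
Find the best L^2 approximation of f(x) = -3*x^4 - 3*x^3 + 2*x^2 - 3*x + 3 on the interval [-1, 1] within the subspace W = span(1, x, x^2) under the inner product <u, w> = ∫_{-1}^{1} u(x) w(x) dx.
g(x) = -4*x^2/7 - 24*x/5 + 114/35

The best approximation g ∈ W is the orthogonal projection of f onto W. Writing g = a_0 + a_1 x + a_2 x^2, the coefficients solve the normal equations G · a = b where
  G_{ij} = <φ_i, φ_j> and b_i = <f, φ_i>, with φ_0 = 1, φ_1 = x, φ_2 = x^2.
G =
  [2, 0, 2/3]
  [0, 2/3, 0]
  [2/3, 0, 2/5],
b = (92/15, -16/5, 68/35).
Solving gives a_0 = 114/35, a_1 = -24/5, a_2 = -4/7, so
  g(x) = -4*x^2/7 - 24*x/5 + 114/35.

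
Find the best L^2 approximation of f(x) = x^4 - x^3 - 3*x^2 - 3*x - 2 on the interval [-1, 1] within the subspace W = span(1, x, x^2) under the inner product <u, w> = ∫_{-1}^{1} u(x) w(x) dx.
g(x) = -15*x^2/7 - 18*x/5 - 73/35

The best approximation g ∈ W is the orthogonal projection of f onto W. Writing g = a_0 + a_1 x + a_2 x^2, the coefficients solve the normal equations G · a = b where
  G_{ij} = <φ_i, φ_j> and b_i = <f, φ_i>, with φ_0 = 1, φ_1 = x, φ_2 = x^2.
G =
  [2, 0, 2/3]
  [0, 2/3, 0]
  [2/3, 0, 2/5],
b = (-28/5, -12/5, -236/105).
Solving gives a_0 = -73/35, a_1 = -18/5, a_2 = -15/7, so
  g(x) = -15*x^2/7 - 18*x/5 - 73/35.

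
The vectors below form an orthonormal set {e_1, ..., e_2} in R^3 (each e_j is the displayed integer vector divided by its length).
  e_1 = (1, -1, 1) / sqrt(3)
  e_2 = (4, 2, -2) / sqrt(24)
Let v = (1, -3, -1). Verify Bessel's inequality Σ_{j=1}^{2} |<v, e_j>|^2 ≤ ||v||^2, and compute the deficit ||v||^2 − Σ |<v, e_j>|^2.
Σ |<v, e_j>|^2 = 3; ||v||^2 = 11; deficit = 8

Write each e_j = u_j / sqrt(<u_j, u_j>) where u_j is the displayed integer vector. Then <v, e_j> = <v, u_j> / sqrt(<u_j, u_j>), so |<v, e_j>|^2 = <v, u_j>^2 / <u_j, u_j>.
Coefficients: <v, e_1> = 3/sqrt(3), <v, e_2> = 0/sqrt(24).
Square and sum: Σ |<v, e_j>|^2 = 3.
Compute ||v||^2 = v·v = 11.
Deficit = 11 − 3 = 8 ≥ 0, confirming Bessel's inequality. (The deficit equals ||v − Σ <v,e_j> e_j||^2, the squared distance from v to span{e_j}.)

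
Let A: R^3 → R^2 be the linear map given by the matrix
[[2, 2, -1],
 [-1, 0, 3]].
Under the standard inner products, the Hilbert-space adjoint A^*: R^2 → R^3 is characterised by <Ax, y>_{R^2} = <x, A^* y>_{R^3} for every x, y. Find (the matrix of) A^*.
A^* = A^T =
[[2, -1],
 [2, 0],
 [-1, 3]]

For real matrices with standard dot products, the defining identity <Ax, y> = <x, A^* y> gives (Ax)^T y = x^T (A^*) y, i.e. x^T A^T y = x^T (A^*) y. Since this holds for all x, y, we must have A^* = A^T. Therefore
A^* =
[[2, -1],
 [2, 0],
 [-1, 3]].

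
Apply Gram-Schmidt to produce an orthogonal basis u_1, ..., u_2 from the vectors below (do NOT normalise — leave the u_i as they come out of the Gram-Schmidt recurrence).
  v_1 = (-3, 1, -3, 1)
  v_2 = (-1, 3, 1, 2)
Orthogonal basis:
  u_1 = (-3, 1, -3, 1)
  u_2 = (-1/4, 11/4, 7/4, 7/4)

Apply the Gram-Schmidt recurrence
  u_1 = v_1
  u_i = v_i − Σ_{j<i} ((v_i · u_j) / (u_j · u_j)) · u_j.

Step by step this gives:
  u_1 = (-3, 1, -3, 1)
  u_2 = (-1/4, 11/4, 7/4, 7/4)

Orthogonality check:
  u_2 · u_1 = 0 (should be 0)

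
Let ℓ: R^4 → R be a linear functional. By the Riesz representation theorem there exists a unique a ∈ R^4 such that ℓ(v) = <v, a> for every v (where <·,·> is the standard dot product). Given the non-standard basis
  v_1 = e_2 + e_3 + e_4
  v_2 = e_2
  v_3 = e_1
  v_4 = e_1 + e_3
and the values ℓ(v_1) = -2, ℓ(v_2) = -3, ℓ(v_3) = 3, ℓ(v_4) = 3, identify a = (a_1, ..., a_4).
a = (3, -3, 0, 1)

Write a = (a_1, ..., a_4) in the standard basis. For each basis vector v_i, ℓ(v_i) = <v_i, a> is a linear equation in the a_j's. Collect the n equations into a matrix system V a = ℓ, where row i of V is v_i (expressed in the standard basis). Since V is invertible (lower-triangular with 1s on the diagonal, up to permutation), solve by back-substitution:
  V =
[[0, 1, 1, 1],
 [0, 1, 0, 0],
 [1, 0, 0, 0],
 [1, 0, 1, 0]]
  V a = (-2, -3, 3, 3)
Solving gives a = (3, -3, 0, 1).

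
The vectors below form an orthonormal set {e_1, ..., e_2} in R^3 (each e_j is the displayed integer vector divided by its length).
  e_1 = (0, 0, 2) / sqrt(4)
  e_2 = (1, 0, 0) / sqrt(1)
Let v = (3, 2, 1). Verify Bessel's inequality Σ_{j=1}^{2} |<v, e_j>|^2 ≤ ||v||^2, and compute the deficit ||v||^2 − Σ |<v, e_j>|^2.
Σ |<v, e_j>|^2 = 10; ||v||^2 = 14; deficit = 4

Write each e_j = u_j / sqrt(<u_j, u_j>) where u_j is the displayed integer vector. Then <v, e_j> = <v, u_j> / sqrt(<u_j, u_j>), so |<v, e_j>|^2 = <v, u_j>^2 / <u_j, u_j>.
Coefficients: <v, e_1> = 2/sqrt(4), <v, e_2> = 3/sqrt(1).
Square and sum: Σ |<v, e_j>|^2 = 10.
Compute ||v||^2 = v·v = 14.
Deficit = 14 − 10 = 4 ≥ 0, confirming Bessel's inequality. (The deficit equals ||v − Σ <v,e_j> e_j||^2, the squared distance from v to span{e_j}.)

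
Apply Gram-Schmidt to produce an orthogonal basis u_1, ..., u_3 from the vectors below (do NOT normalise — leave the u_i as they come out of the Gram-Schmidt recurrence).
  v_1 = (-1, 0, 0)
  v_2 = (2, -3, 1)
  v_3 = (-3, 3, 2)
Orthogonal basis:
  u_1 = (-1, 0, 0)
  u_2 = (0, -3, 1)
  u_3 = (0, 9/10, 27/10)

Apply the Gram-Schmidt recurrence
  u_1 = v_1
  u_i = v_i − Σ_{j<i} ((v_i · u_j) / (u_j · u_j)) · u_j.

Step by step this gives:
  u_1 = (-1, 0, 0)
  u_2 = (0, -3, 1)
  u_3 = (0, 9/10, 27/10)

Orthogonality check:
  u_2 · u_1 = 0 (should be 0)
  u_3 · u_1 = 0 (should be 0)
  u_3 · u_2 = 0 (should be 0)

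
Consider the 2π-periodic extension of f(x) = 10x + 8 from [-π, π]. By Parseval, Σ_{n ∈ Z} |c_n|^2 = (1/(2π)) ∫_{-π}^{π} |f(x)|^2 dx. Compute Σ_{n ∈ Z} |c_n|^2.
Σ |c_n|^2 = 100π^2/3 + 64

Expand and integrate term by term over [-π, π]:
  ∫ (10x)^2 dx = 100·(2π^3/3); ∫ 2·10·(8)·x dx = 0 (odd integrand); ∫ 8^2 dx = 64·2π.
So (1/(2π)) ∫_{-π}^{π} (10x + 8)^2 dx = 100π^2/3 + 64 = 100π^2/3 + 64.
Parseval ⇒ Σ |c_n|^2 = 100π^2/3 + 64.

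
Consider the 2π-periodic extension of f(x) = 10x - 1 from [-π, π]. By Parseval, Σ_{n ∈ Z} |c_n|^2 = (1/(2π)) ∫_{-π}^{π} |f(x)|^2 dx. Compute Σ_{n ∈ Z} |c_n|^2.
Σ |c_n|^2 = 100π^2/3 + 1

Expand and integrate term by term over [-π, π]:
  ∫ (10x)^2 dx = 100·(2π^3/3); ∫ 2·10·(-1)·x dx = 0 (odd integrand); ∫ (-1)^2 dx = 1·2π.
So (1/(2π)) ∫_{-π}^{π} (10x - 1)^2 dx = 100π^2/3 + 1 = 100π^2/3 + 1.
Parseval ⇒ Σ |c_n|^2 = 100π^2/3 + 1.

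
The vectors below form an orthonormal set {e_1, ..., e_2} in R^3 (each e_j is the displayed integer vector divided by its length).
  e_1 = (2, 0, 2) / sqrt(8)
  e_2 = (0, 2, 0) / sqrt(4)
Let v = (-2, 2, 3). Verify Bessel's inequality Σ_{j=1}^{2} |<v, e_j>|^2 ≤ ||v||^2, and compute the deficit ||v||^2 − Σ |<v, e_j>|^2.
Σ |<v, e_j>|^2 = 9/2; ||v||^2 = 17; deficit = 25/2

Write each e_j = u_j / sqrt(<u_j, u_j>) where u_j is the displayed integer vector. Then <v, e_j> = <v, u_j> / sqrt(<u_j, u_j>), so |<v, e_j>|^2 = <v, u_j>^2 / <u_j, u_j>.
Coefficients: <v, e_1> = 2/sqrt(8), <v, e_2> = 4/sqrt(4).
Square and sum: Σ |<v, e_j>|^2 = 9/2.
Compute ||v||^2 = v·v = 17.
Deficit = 17 − 9/2 = 25/2 ≥ 0, confirming Bessel's inequality. (The deficit equals ||v − Σ <v,e_j> e_j||^2, the squared distance from v to span{e_j}.)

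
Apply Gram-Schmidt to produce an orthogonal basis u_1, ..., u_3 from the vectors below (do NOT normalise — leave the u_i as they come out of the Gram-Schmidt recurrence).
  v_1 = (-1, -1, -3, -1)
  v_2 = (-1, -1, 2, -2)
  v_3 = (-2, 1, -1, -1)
Orthogonal basis:
  u_1 = (-1, -1, -3, -1)
  u_2 = (-7/6, -7/6, 3/2, -13/6)
  u_3 = (-79/58, 95/58, -1/29, -5/29)

Apply the Gram-Schmidt recurrence
  u_1 = v_1
  u_i = v_i − Σ_{j<i} ((v_i · u_j) / (u_j · u_j)) · u_j.

Step by step this gives:
  u_1 = (-1, -1, -3, -1)
  u_2 = (-7/6, -7/6, 3/2, -13/6)
  u_3 = (-79/58, 95/58, -1/29, -5/29)

Orthogonality check:
  u_2 · u_1 = 0 (should be 0)
  u_3 · u_1 = 0 (should be 0)
  u_3 · u_2 = 0 (should be 0)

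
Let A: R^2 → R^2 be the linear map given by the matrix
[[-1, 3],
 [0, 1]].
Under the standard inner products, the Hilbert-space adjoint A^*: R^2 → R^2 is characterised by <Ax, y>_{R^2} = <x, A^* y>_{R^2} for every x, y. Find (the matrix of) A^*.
A^* = A^T =
[[-1, 0],
 [3, 1]]

For real matrices with standard dot products, the defining identity <Ax, y> = <x, A^* y> gives (Ax)^T y = x^T (A^*) y, i.e. x^T A^T y = x^T (A^*) y. Since this holds for all x, y, we must have A^* = A^T. Therefore
A^* =
[[-1, 0],
 [3, 1]].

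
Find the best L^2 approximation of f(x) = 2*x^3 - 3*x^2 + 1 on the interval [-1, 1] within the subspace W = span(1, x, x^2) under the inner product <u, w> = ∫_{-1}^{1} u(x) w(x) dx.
g(x) = -3*x^2 + 6*x/5 + 1

The best approximation g ∈ W is the orthogonal projection of f onto W. Writing g = a_0 + a_1 x + a_2 x^2, the coefficients solve the normal equations G · a = b where
  G_{ij} = <φ_i, φ_j> and b_i = <f, φ_i>, with φ_0 = 1, φ_1 = x, φ_2 = x^2.
G =
  [2, 0, 2/3]
  [0, 2/3, 0]
  [2/3, 0, 2/5],
b = (0, 4/5, -8/15).
Solving gives a_0 = 1, a_1 = 6/5, a_2 = -3, so
  g(x) = -3*x^2 + 6*x/5 + 1.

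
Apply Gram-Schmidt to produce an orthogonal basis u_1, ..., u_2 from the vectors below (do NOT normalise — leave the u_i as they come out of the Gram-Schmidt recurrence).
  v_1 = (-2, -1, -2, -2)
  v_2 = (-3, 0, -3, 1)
Orthogonal basis:
  u_1 = (-2, -1, -2, -2)
  u_2 = (-19/13, 10/13, -19/13, 33/13)

Apply the Gram-Schmidt recurrence
  u_1 = v_1
  u_i = v_i − Σ_{j<i} ((v_i · u_j) / (u_j · u_j)) · u_j.

Step by step this gives:
  u_1 = (-2, -1, -2, -2)
  u_2 = (-19/13, 10/13, -19/13, 33/13)

Orthogonality check:
  u_2 · u_1 = 0 (should be 0)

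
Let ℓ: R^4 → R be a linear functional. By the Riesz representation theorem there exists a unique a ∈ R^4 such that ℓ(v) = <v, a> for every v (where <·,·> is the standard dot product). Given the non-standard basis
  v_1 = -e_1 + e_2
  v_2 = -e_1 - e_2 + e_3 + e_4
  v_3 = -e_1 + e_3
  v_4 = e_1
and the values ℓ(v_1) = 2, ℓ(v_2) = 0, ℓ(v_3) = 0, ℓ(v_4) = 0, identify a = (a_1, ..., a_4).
a = (0, 2, 0, 2)

Write a = (a_1, ..., a_4) in the standard basis. For each basis vector v_i, ℓ(v_i) = <v_i, a> is a linear equation in the a_j's. Collect the n equations into a matrix system V a = ℓ, where row i of V is v_i (expressed in the standard basis). Since V is invertible (lower-triangular with 1s on the diagonal, up to permutation), solve by back-substitution:
  V =
[[-1, 1, 0, 0],
 [-1, -1, 1, 1],
 [-1, 0, 1, 0],
 [1, 0, 0, 0]]
  V a = (2, 0, 0, 0)
Solving gives a = (0, 2, 0, 2).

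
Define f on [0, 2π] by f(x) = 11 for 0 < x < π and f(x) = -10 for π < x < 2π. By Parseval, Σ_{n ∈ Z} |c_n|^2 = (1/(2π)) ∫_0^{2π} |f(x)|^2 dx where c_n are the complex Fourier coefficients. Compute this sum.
Σ |c_n|^2 = 221/2

Parseval equates the L^2 energy of f (normalised by 1/(2π)) with the ℓ^2 sum of its Fourier coefficients: (1/(2π)) ∫_0^{2π} |f|^2 = Σ |c_n|^2.
Compute the left side: (1/(2π)) [∫_0^π 11^2 dx + ∫_π^{2π} (-10)^2 dx] = (1/(2π)) · (121π + 100π) = (121 + 100)/2 = 221/2.
So Σ_{n ∈ Z} |c_n|^2 = 221/2.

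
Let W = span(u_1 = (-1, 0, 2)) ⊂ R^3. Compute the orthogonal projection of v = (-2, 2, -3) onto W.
proj_W(v) = (4/5, 0, -8/5)

Set up U = [u_1 | ... | u_1] ∈ R^(3×1). The projector onto W = col(U) is P = U (U^T U)^(-1) U^T.
Compute U^T U =
  [5],
and U^T v = (-4).
Solve U^T U · c = U^T v for the coefficients: c = (-4/5). The projection is proj_W(v) = U c.
Check: (v - proj_W(v)) · u_1 = 0  (should be 0).
Result: proj_W(v) = (4/5, 0, -8/5).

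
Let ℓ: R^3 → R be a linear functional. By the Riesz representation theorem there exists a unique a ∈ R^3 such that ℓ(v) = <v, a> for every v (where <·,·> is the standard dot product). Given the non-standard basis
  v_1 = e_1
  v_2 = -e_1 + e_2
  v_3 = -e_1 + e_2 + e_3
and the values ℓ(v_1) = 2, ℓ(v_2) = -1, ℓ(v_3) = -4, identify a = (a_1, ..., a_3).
a = (2, 1, -3)

Write a = (a_1, ..., a_3) in the standard basis. For each basis vector v_i, ℓ(v_i) = <v_i, a> is a linear equation in the a_j's. Collect the n equations into a matrix system V a = ℓ, where row i of V is v_i (expressed in the standard basis). Since V is invertible (lower-triangular with 1s on the diagonal, up to permutation), solve by back-substitution:
  V =
[[1, 0, 0],
 [-1, 1, 0],
 [-1, 1, 1]]
  V a = (2, -1, -4)
Solving gives a = (2, 1, -3).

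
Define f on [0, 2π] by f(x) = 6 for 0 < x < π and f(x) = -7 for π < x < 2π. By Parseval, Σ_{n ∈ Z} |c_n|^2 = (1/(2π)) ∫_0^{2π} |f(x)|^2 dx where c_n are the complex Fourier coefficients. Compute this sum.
Σ |c_n|^2 = 85/2

Parseval equates the L^2 energy of f (normalised by 1/(2π)) with the ℓ^2 sum of its Fourier coefficients: (1/(2π)) ∫_0^{2π} |f|^2 = Σ |c_n|^2.
Compute the left side: (1/(2π)) [∫_0^π 6^2 dx + ∫_π^{2π} (-7)^2 dx] = (1/(2π)) · (36π + 49π) = (36 + 49)/2 = 85/2.
So Σ_{n ∈ Z} |c_n|^2 = 85/2.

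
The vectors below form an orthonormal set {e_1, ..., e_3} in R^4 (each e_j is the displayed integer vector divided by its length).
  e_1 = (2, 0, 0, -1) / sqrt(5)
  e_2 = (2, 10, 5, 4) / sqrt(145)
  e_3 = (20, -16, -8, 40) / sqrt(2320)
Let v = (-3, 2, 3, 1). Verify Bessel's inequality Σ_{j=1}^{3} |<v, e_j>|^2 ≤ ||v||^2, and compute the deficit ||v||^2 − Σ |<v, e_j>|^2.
Σ |<v, e_j>|^2 = 99/5; ||v||^2 = 23; deficit = 16/5

Write each e_j = u_j / sqrt(<u_j, u_j>) where u_j is the displayed integer vector. Then <v, e_j> = <v, u_j> / sqrt(<u_j, u_j>), so |<v, e_j>|^2 = <v, u_j>^2 / <u_j, u_j>.
Coefficients: <v, e_1> = -7/sqrt(5), <v, e_2> = 33/sqrt(145), <v, e_3> = -76/sqrt(2320).
Square and sum: Σ |<v, e_j>|^2 = 99/5.
Compute ||v||^2 = v·v = 23.
Deficit = 23 − 99/5 = 16/5 ≥ 0, confirming Bessel's inequality. (The deficit equals ||v − Σ <v,e_j> e_j||^2, the squared distance from v to span{e_j}.)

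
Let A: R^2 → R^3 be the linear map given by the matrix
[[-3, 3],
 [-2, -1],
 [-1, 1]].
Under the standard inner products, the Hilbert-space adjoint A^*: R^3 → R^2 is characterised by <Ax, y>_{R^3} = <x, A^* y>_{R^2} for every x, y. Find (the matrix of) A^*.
A^* = A^T =
[[-3, -2, -1],
 [3, -1, 1]]

For real matrices with standard dot products, the defining identity <Ax, y> = <x, A^* y> gives (Ax)^T y = x^T (A^*) y, i.e. x^T A^T y = x^T (A^*) y. Since this holds for all x, y, we must have A^* = A^T. Therefore
A^* =
[[-3, -2, -1],
 [3, -1, 1]].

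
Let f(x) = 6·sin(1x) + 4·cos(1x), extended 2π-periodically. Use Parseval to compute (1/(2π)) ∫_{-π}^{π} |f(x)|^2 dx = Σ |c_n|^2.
Σ |c_n|^2 = 26

Expand |f|^2 and use orthogonality of {sin(nx), cos(mx)} on [-π, π]:
  ∫_{-π}^{π} sin(nx)^2 dx = π, ∫ cos(mx)^2 dx = π, and cross terms integrate to 0.
So ∫_{-π}^{π} f(x)^2 dx = 6^2 · π + 4^2 · π = (36 + 16)π.
Divide by 2π: (36 + 16)/2 = 26.
By Parseval, this equals Σ |c_n|^2.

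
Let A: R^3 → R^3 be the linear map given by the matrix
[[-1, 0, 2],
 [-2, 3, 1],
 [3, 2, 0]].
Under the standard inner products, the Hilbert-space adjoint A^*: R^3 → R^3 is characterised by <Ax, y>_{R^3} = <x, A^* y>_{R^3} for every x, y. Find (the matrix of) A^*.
A^* = A^T =
[[-1, -2, 3],
 [0, 3, 2],
 [2, 1, 0]]

For real matrices with standard dot products, the defining identity <Ax, y> = <x, A^* y> gives (Ax)^T y = x^T (A^*) y, i.e. x^T A^T y = x^T (A^*) y. Since this holds for all x, y, we must have A^* = A^T. Therefore
A^* =
[[-1, -2, 3],
 [0, 3, 2],
 [2, 1, 0]].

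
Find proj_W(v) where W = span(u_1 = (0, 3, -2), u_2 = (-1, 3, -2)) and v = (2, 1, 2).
proj_W(v) = (2, -3/13, 2/13)

Set up U = [u_1 | ... | u_2] ∈ R^(3×2). The projector onto W = col(U) is P = U (U^T U)^(-1) U^T.
Compute U^T U =
  [13, 13]
  [13, 14],
and U^T v = (-1, -3).
Solve U^T U · c = U^T v for the coefficients: c = (25/13, -2). The projection is proj_W(v) = U c.
Check: (v - proj_W(v)) · u_1 = 0  (should be 0).
Check: (v - proj_W(v)) · u_2 = 0  (should be 0).
Result: proj_W(v) = (2, -3/13, 2/13).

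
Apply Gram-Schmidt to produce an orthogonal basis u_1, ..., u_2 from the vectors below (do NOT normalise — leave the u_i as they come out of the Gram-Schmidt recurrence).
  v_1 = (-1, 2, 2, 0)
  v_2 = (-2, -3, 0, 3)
Orthogonal basis:
  u_1 = (-1, 2, 2, 0)
  u_2 = (-22/9, -19/9, 8/9, 3)

Apply the Gram-Schmidt recurrence
  u_1 = v_1
  u_i = v_i − Σ_{j<i} ((v_i · u_j) / (u_j · u_j)) · u_j.

Step by step this gives:
  u_1 = (-1, 2, 2, 0)
  u_2 = (-22/9, -19/9, 8/9, 3)

Orthogonality check:
  u_2 · u_1 = 0 (should be 0)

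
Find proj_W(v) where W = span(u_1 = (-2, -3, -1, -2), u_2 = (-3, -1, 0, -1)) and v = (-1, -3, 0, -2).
proj_W(v) = (-13/11, -30/11, -1, -19/11)

Set up U = [u_1 | ... | u_2] ∈ R^(4×2). The projector onto W = col(U) is P = U (U^T U)^(-1) U^T.
Compute U^T U =
  [18, 11]
  [11, 11],
and U^T v = (15, 8).
Solve U^T U · c = U^T v for the coefficients: c = (1, -3/11). The projection is proj_W(v) = U c.
Check: (v - proj_W(v)) · u_1 = 0  (should be 0).
Check: (v - proj_W(v)) · u_2 = 0  (should be 0).
Result: proj_W(v) = (-13/11, -30/11, -1, -19/11).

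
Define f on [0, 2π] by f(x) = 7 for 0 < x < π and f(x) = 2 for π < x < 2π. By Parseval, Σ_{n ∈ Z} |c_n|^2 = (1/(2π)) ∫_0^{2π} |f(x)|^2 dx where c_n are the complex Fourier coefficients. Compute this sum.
Σ |c_n|^2 = 53/2

Parseval equates the L^2 energy of f (normalised by 1/(2π)) with the ℓ^2 sum of its Fourier coefficients: (1/(2π)) ∫_0^{2π} |f|^2 = Σ |c_n|^2.
Compute the left side: (1/(2π)) [∫_0^π 7^2 dx + ∫_π^{2π} 2^2 dx] = (1/(2π)) · (49π + 4π) = (49 + 4)/2 = 53/2.
So Σ_{n ∈ Z} |c_n|^2 = 53/2.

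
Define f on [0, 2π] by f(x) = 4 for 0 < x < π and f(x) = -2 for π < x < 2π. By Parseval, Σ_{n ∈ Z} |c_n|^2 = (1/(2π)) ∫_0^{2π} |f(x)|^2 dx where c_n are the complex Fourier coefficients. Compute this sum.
Σ |c_n|^2 = 10

Parseval equates the L^2 energy of f (normalised by 1/(2π)) with the ℓ^2 sum of its Fourier coefficients: (1/(2π)) ∫_0^{2π} |f|^2 = Σ |c_n|^2.
Compute the left side: (1/(2π)) [∫_0^π 4^2 dx + ∫_π^{2π} (-2)^2 dx] = (1/(2π)) · (16π + 4π) = (16 + 4)/2 = 10.
So Σ_{n ∈ Z} |c_n|^2 = 10.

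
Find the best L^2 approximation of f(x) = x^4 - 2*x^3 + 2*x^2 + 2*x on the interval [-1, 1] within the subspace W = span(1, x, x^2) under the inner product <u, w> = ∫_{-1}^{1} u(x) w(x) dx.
g(x) = 20*x^2/7 + 4*x/5 - 3/35

The best approximation g ∈ W is the orthogonal projection of f onto W. Writing g = a_0 + a_1 x + a_2 x^2, the coefficients solve the normal equations G · a = b where
  G_{ij} = <φ_i, φ_j> and b_i = <f, φ_i>, with φ_0 = 1, φ_1 = x, φ_2 = x^2.
G =
  [2, 0, 2/3]
  [0, 2/3, 0]
  [2/3, 0, 2/5],
b = (26/15, 8/15, 38/35).
Solving gives a_0 = -3/35, a_1 = 4/5, a_2 = 20/7, so
  g(x) = 20*x^2/7 + 4*x/5 - 3/35.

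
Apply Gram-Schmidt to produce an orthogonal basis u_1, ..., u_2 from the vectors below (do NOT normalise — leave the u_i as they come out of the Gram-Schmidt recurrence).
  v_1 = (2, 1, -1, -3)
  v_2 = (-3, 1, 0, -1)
Orthogonal basis:
  u_1 = (2, 1, -1, -3)
  u_2 = (-41/15, 17/15, -2/15, -7/5)

Apply the Gram-Schmidt recurrence
  u_1 = v_1
  u_i = v_i − Σ_{j<i} ((v_i · u_j) / (u_j · u_j)) · u_j.

Step by step this gives:
  u_1 = (2, 1, -1, -3)
  u_2 = (-41/15, 17/15, -2/15, -7/5)

Orthogonality check:
  u_2 · u_1 = 0 (should be 0)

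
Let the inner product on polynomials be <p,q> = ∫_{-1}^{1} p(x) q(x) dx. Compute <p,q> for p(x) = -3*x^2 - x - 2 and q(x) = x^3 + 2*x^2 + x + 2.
<p,q> = -272/15

Expand the product: p(x)·q(x) = -3*x^5 - 7*x^4 - 7*x^3 - 11*x^2 - 4*x - 4.
∫_{-1}^{1} of each monomial x^k gives [2/(k+1) if k even, 0 if k odd]. Integrating term-by-term (or equivalently evaluating the antiderivative F(x) = -x^6/2 - 7*x^5/5 - 7*x^4/4 - 11*x^3/3 - 2*x^2 - 4*x at the endpoints):
  F(1) − F(−1) = -799/60 − (289/60) = -272/15.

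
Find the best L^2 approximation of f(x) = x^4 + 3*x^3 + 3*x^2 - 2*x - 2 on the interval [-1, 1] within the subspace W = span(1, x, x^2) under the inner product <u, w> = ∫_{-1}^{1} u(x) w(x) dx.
g(x) = 27*x^2/7 - x/5 - 73/35

The best approximation g ∈ W is the orthogonal projection of f onto W. Writing g = a_0 + a_1 x + a_2 x^2, the coefficients solve the normal equations G · a = b where
  G_{ij} = <φ_i, φ_j> and b_i = <f, φ_i>, with φ_0 = 1, φ_1 = x, φ_2 = x^2.
G =
  [2, 0, 2/3]
  [0, 2/3, 0]
  [2/3, 0, 2/5],
b = (-8/5, -2/15, 16/105).
Solving gives a_0 = -73/35, a_1 = -1/5, a_2 = 27/7, so
  g(x) = 27*x^2/7 - x/5 - 73/35.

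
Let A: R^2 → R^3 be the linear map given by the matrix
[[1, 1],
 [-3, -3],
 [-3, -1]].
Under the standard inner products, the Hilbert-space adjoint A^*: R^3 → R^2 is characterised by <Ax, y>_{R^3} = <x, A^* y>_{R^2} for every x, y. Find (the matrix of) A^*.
A^* = A^T =
[[1, -3, -3],
 [1, -3, -1]]

For real matrices with standard dot products, the defining identity <Ax, y> = <x, A^* y> gives (Ax)^T y = x^T (A^*) y, i.e. x^T A^T y = x^T (A^*) y. Since this holds for all x, y, we must have A^* = A^T. Therefore
A^* =
[[1, -3, -3],
 [1, -3, -1]].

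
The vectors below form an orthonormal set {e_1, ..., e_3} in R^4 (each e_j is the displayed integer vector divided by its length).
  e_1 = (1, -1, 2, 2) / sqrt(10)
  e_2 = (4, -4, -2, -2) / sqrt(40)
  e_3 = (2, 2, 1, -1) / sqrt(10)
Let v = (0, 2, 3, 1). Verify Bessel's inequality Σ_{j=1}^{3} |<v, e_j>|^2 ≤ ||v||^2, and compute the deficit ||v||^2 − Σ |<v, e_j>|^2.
Σ |<v, e_j>|^2 = 68/5; ||v||^2 = 14; deficit = 2/5

Write each e_j = u_j / sqrt(<u_j, u_j>) where u_j is the displayed integer vector. Then <v, e_j> = <v, u_j> / sqrt(<u_j, u_j>), so |<v, e_j>|^2 = <v, u_j>^2 / <u_j, u_j>.
Coefficients: <v, e_1> = 6/sqrt(10), <v, e_2> = -16/sqrt(40), <v, e_3> = 6/sqrt(10).
Square and sum: Σ |<v, e_j>|^2 = 68/5.
Compute ||v||^2 = v·v = 14.
Deficit = 14 − 68/5 = 2/5 ≥ 0, confirming Bessel's inequality. (The deficit equals ||v − Σ <v,e_j> e_j||^2, the squared distance from v to span{e_j}.)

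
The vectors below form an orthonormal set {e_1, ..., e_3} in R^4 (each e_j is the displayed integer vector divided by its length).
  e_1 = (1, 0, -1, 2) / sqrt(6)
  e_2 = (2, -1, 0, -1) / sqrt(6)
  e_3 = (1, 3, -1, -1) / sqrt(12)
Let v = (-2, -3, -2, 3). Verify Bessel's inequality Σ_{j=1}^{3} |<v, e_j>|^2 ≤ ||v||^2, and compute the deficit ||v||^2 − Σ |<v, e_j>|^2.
Σ |<v, e_j>|^2 = 62/3; ||v||^2 = 26; deficit = 16/3

Write each e_j = u_j / sqrt(<u_j, u_j>) where u_j is the displayed integer vector. Then <v, e_j> = <v, u_j> / sqrt(<u_j, u_j>), so |<v, e_j>|^2 = <v, u_j>^2 / <u_j, u_j>.
Coefficients: <v, e_1> = 6/sqrt(6), <v, e_2> = -4/sqrt(6), <v, e_3> = -12/sqrt(12).
Square and sum: Σ |<v, e_j>|^2 = 62/3.
Compute ||v||^2 = v·v = 26.
Deficit = 26 − 62/3 = 16/3 ≥ 0, confirming Bessel's inequality. (The deficit equals ||v − Σ <v,e_j> e_j||^2, the squared distance from v to span{e_j}.)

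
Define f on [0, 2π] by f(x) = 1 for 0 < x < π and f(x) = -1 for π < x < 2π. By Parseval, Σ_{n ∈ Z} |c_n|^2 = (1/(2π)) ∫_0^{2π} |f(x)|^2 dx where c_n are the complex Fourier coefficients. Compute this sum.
Σ |c_n|^2 = 1

Parseval equates the L^2 energy of f (normalised by 1/(2π)) with the ℓ^2 sum of its Fourier coefficients: (1/(2π)) ∫_0^{2π} |f|^2 = Σ |c_n|^2.
Compute the left side: (1/(2π)) [∫_0^π 1^2 dx + ∫_π^{2π} (-1)^2 dx] = (1/(2π)) · (1π + 1π) = (1 + 1)/2 = 1.
So Σ_{n ∈ Z} |c_n|^2 = 1.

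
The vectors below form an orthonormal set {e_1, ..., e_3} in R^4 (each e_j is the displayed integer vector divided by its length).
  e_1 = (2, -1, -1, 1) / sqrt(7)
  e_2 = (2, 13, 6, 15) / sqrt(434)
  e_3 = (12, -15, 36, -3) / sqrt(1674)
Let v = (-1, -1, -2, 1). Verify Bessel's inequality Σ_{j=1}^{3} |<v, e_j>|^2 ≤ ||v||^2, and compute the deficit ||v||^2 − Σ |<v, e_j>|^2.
Σ |<v, e_j>|^2 = 4; ||v||^2 = 7; deficit = 3

Write each e_j = u_j / sqrt(<u_j, u_j>) where u_j is the displayed integer vector. Then <v, e_j> = <v, u_j> / sqrt(<u_j, u_j>), so |<v, e_j>|^2 = <v, u_j>^2 / <u_j, u_j>.
Coefficients: <v, e_1> = 2/sqrt(7), <v, e_2> = -12/sqrt(434), <v, e_3> = -72/sqrt(1674).
Square and sum: Σ |<v, e_j>|^2 = 4.
Compute ||v||^2 = v·v = 7.
Deficit = 7 − 4 = 3 ≥ 0, confirming Bessel's inequality. (The deficit equals ||v − Σ <v,e_j> e_j||^2, the squared distance from v to span{e_j}.)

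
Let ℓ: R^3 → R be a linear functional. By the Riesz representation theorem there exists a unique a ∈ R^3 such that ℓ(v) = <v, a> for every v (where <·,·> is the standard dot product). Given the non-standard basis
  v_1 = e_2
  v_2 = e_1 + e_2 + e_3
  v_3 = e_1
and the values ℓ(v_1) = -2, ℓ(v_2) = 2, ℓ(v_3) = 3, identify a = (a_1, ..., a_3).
a = (3, -2, 1)

Write a = (a_1, ..., a_3) in the standard basis. For each basis vector v_i, ℓ(v_i) = <v_i, a> is a linear equation in the a_j's. Collect the n equations into a matrix system V a = ℓ, where row i of V is v_i (expressed in the standard basis). Since V is invertible (lower-triangular with 1s on the diagonal, up to permutation), solve by back-substitution:
  V =
[[0, 1, 0],
 [1, 1, 1],
 [1, 0, 0]]
  V a = (-2, 2, 3)
Solving gives a = (3, -2, 1).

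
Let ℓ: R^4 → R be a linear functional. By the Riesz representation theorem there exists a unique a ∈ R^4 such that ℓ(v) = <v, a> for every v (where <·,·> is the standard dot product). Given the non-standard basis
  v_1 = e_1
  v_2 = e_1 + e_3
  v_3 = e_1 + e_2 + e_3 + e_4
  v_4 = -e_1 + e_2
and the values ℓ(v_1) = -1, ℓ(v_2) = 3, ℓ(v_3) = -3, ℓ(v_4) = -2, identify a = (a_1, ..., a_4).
a = (-1, -3, 4, -3)

Write a = (a_1, ..., a_4) in the standard basis. For each basis vector v_i, ℓ(v_i) = <v_i, a> is a linear equation in the a_j's. Collect the n equations into a matrix system V a = ℓ, where row i of V is v_i (expressed in the standard basis). Since V is invertible (lower-triangular with 1s on the diagonal, up to permutation), solve by back-substitution:
  V =
[[1, 0, 0, 0],
 [1, 0, 1, 0],
 [1, 1, 1, 1],
 [-1, 1, 0, 0]]
  V a = (-1, 3, -3, -2)
Solving gives a = (-1, -3, 4, -3).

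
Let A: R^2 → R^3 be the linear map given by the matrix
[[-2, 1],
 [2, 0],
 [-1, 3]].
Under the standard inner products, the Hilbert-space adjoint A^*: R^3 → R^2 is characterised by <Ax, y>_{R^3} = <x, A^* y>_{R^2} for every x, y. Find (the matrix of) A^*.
A^* = A^T =
[[-2, 2, -1],
 [1, 0, 3]]

For real matrices with standard dot products, the defining identity <Ax, y> = <x, A^* y> gives (Ax)^T y = x^T (A^*) y, i.e. x^T A^T y = x^T (A^*) y. Since this holds for all x, y, we must have A^* = A^T. Therefore
A^* =
[[-2, 2, -1],
 [1, 0, 3]].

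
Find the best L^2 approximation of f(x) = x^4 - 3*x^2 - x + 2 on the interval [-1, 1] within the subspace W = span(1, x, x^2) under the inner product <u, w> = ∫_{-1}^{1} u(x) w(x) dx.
g(x) = -15*x^2/7 - x + 67/35

The best approximation g ∈ W is the orthogonal projection of f onto W. Writing g = a_0 + a_1 x + a_2 x^2, the coefficients solve the normal equations G · a = b where
  G_{ij} = <φ_i, φ_j> and b_i = <f, φ_i>, with φ_0 = 1, φ_1 = x, φ_2 = x^2.
G =
  [2, 0, 2/3]
  [0, 2/3, 0]
  [2/3, 0, 2/5],
b = (12/5, -2/3, 44/105).
Solving gives a_0 = 67/35, a_1 = -1, a_2 = -15/7, so
  g(x) = -15*x^2/7 - x + 67/35.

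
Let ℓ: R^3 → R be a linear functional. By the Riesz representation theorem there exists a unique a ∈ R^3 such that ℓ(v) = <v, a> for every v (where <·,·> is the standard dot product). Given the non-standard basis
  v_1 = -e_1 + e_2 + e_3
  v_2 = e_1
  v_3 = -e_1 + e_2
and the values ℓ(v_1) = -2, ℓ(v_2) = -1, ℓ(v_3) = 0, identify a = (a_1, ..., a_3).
a = (-1, -1, -2)

Write a = (a_1, ..., a_3) in the standard basis. For each basis vector v_i, ℓ(v_i) = <v_i, a> is a linear equation in the a_j's. Collect the n equations into a matrix system V a = ℓ, where row i of V is v_i (expressed in the standard basis). Since V is invertible (lower-triangular with 1s on the diagonal, up to permutation), solve by back-substitution:
  V =
[[-1, 1, 1],
 [1, 0, 0],
 [-1, 1, 0]]
  V a = (-2, -1, 0)
Solving gives a = (-1, -1, -2).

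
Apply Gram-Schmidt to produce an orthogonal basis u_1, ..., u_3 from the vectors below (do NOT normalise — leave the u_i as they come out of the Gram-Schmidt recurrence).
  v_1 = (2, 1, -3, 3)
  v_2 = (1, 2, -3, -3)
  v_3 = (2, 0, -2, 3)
Orthogonal basis:
  u_1 = (2, 1, -3, 3)
  u_2 = (15/23, 42/23, -57/23, -81/23)
  u_3 = (9/19, -9/19, 0, -3/19)

Apply the Gram-Schmidt recurrence
  u_1 = v_1
  u_i = v_i − Σ_{j<i} ((v_i · u_j) / (u_j · u_j)) · u_j.

Step by step this gives:
  u_1 = (2, 1, -3, 3)
  u_2 = (15/23, 42/23, -57/23, -81/23)
  u_3 = (9/19, -9/19, 0, -3/19)

Orthogonality check:
  u_2 · u_1 = 0 (should be 0)
  u_3 · u_1 = 0 (should be 0)
  u_3 · u_2 = 0 (should be 0)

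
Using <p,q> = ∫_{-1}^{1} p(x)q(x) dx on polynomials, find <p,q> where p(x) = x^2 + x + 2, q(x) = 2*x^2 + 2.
<p,q> = 64/5

Expand the product: p(x)·q(x) = 2*x^4 + 2*x^3 + 6*x^2 + 2*x + 4.
∫_{-1}^{1} of each monomial x^k gives [2/(k+1) if k even, 0 if k odd]. Integrating term-by-term (or equivalently evaluating the antiderivative F(x) = 2*x^5/5 + x^4/2 + 2*x^3 + x^2 + 4*x at the endpoints):
  F(1) − F(−1) = 79/10 − (-49/10) = 64/5.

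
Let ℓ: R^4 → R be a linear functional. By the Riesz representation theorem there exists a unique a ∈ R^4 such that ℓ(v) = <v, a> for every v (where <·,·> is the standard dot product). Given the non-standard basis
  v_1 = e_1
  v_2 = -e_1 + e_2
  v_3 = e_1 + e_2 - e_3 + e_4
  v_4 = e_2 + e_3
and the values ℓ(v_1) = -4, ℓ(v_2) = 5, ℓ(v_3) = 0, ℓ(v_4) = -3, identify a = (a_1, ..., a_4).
a = (-4, 1, -4, -1)

Write a = (a_1, ..., a_4) in the standard basis. For each basis vector v_i, ℓ(v_i) = <v_i, a> is a linear equation in the a_j's. Collect the n equations into a matrix system V a = ℓ, where row i of V is v_i (expressed in the standard basis). Since V is invertible (lower-triangular with 1s on the diagonal, up to permutation), solve by back-substitution:
  V =
[[1, 0, 0, 0],
 [-1, 1, 0, 0],
 [1, 1, -1, 1],
 [0, 1, 1, 0]]
  V a = (-4, 5, 0, -3)
Solving gives a = (-4, 1, -4, -1).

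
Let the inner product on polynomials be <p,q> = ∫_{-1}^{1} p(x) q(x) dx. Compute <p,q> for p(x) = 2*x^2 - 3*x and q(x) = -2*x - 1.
<p,q> = 8/3

Expand the product: p(x)·q(x) = -4*x^3 + 4*x^2 + 3*x.
∫_{-1}^{1} of each monomial x^k gives [2/(k+1) if k even, 0 if k odd]. Integrating term-by-term (or equivalently evaluating the antiderivative F(x) = -x^4 + 4*x^3/3 + 3*x^2/2 at the endpoints):
  F(1) − F(−1) = 11/6 − (-5/6) = 8/3.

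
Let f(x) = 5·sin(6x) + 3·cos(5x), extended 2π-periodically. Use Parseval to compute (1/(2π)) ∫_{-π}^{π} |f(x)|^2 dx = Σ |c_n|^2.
Σ |c_n|^2 = 17

Expand |f|^2 and use orthogonality of {sin(nx), cos(mx)} on [-π, π]:
  ∫_{-π}^{π} sin(nx)^2 dx = π, ∫ cos(mx)^2 dx = π, and cross terms integrate to 0.
So ∫_{-π}^{π} f(x)^2 dx = 5^2 · π + 3^2 · π = (25 + 9)π.
Divide by 2π: (25 + 9)/2 = 17.
By Parseval, this equals Σ |c_n|^2.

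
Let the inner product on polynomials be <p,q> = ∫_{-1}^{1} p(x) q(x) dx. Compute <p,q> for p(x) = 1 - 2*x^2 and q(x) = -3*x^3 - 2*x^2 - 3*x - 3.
<p,q> = -26/15

Expand the product: p(x)·q(x) = 6*x^5 + 4*x^4 + 3*x^3 + 4*x^2 - 3*x - 3.
∫_{-1}^{1} of each monomial x^k gives [2/(k+1) if k even, 0 if k odd]. Integrating term-by-term (or equivalently evaluating the antiderivative F(x) = x^6 + 4*x^5/5 + 3*x^4/4 + 4*x^3/3 - 3*x^2/2 - 3*x at the endpoints):
  F(1) − F(−1) = -37/60 − (67/60) = -26/15.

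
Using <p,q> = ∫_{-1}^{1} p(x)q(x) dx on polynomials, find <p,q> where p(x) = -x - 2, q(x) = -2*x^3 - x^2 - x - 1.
<p,q> = 34/5

Expand the product: p(x)·q(x) = 2*x^4 + 5*x^3 + 3*x^2 + 3*x + 2.
∫_{-1}^{1} of each monomial x^k gives [2/(k+1) if k even, 0 if k odd]. Integrating term-by-term (or equivalently evaluating the antiderivative F(x) = 2*x^5/5 + 5*x^4/4 + x^3 + 3*x^2/2 + 2*x at the endpoints):
  F(1) − F(−1) = 123/20 − (-13/20) = 34/5.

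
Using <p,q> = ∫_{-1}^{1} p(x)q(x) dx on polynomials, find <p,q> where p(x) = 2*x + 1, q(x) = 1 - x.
<p,q> = 2/3

Expand the product: p(x)·q(x) = -2*x^2 + x + 1.
∫_{-1}^{1} of each monomial x^k gives [2/(k+1) if k even, 0 if k odd]. Integrating term-by-term (or equivalently evaluating the antiderivative F(x) = -2*x^3/3 + x^2/2 + x at the endpoints):
  F(1) − F(−1) = 5/6 − (1/6) = 2/3.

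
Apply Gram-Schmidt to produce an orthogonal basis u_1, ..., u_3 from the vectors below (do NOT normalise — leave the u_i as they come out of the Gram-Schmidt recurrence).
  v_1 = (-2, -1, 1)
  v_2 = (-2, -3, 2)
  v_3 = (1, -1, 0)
Orthogonal basis:
  u_1 = (-2, -1, 1)
  u_2 = (1, -3/2, 1/2)
  u_3 = (-1/21, -2/21, -4/21)

Apply the Gram-Schmidt recurrence
  u_1 = v_1
  u_i = v_i − Σ_{j<i} ((v_i · u_j) / (u_j · u_j)) · u_j.

Step by step this gives:
  u_1 = (-2, -1, 1)
  u_2 = (1, -3/2, 1/2)
  u_3 = (-1/21, -2/21, -4/21)

Orthogonality check:
  u_2 · u_1 = 0 (should be 0)
  u_3 · u_1 = 0 (should be 0)
  u_3 · u_2 = 0 (should be 0)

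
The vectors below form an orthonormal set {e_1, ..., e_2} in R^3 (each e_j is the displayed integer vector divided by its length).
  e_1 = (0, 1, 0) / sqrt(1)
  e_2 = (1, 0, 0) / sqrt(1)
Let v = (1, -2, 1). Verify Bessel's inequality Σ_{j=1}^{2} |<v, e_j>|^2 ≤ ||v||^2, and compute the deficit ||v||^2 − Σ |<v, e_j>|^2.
Σ |<v, e_j>|^2 = 5; ||v||^2 = 6; deficit = 1

Write each e_j = u_j / sqrt(<u_j, u_j>) where u_j is the displayed integer vector. Then <v, e_j> = <v, u_j> / sqrt(<u_j, u_j>), so |<v, e_j>|^2 = <v, u_j>^2 / <u_j, u_j>.
Coefficients: <v, e_1> = -2/sqrt(1), <v, e_2> = 1/sqrt(1).
Square and sum: Σ |<v, e_j>|^2 = 5.
Compute ||v||^2 = v·v = 6.
Deficit = 6 − 5 = 1 ≥ 0, confirming Bessel's inequality. (The deficit equals ||v − Σ <v,e_j> e_j||^2, the squared distance from v to span{e_j}.)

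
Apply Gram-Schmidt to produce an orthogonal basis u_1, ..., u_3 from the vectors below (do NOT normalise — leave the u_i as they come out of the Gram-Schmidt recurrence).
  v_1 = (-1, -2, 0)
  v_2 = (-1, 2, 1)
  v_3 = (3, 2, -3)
Orthogonal basis:
  u_1 = (-1, -2, 0)
  u_2 = (-8/5, 4/5, 1)
  u_3 = (-16/21, 8/21, -32/21)

Apply the Gram-Schmidt recurrence
  u_1 = v_1
  u_i = v_i − Σ_{j<i} ((v_i · u_j) / (u_j · u_j)) · u_j.

Step by step this gives:
  u_1 = (-1, -2, 0)
  u_2 = (-8/5, 4/5, 1)
  u_3 = (-16/21, 8/21, -32/21)

Orthogonality check:
  u_2 · u_1 = 0 (should be 0)
  u_3 · u_1 = 0 (should be 0)
  u_3 · u_2 = 0 (should be 0)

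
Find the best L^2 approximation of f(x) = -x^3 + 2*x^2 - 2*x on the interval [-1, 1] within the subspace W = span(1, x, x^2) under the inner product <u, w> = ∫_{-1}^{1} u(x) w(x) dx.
g(x) = 2*x^2 - 13*x/5

The best approximation g ∈ W is the orthogonal projection of f onto W. Writing g = a_0 + a_1 x + a_2 x^2, the coefficients solve the normal equations G · a = b where
  G_{ij} = <φ_i, φ_j> and b_i = <f, φ_i>, with φ_0 = 1, φ_1 = x, φ_2 = x^2.
G =
  [2, 0, 2/3]
  [0, 2/3, 0]
  [2/3, 0, 2/5],
b = (4/3, -26/15, 4/5).
Solving gives a_0 = 0, a_1 = -13/5, a_2 = 2, so
  g(x) = 2*x^2 - 13*x/5.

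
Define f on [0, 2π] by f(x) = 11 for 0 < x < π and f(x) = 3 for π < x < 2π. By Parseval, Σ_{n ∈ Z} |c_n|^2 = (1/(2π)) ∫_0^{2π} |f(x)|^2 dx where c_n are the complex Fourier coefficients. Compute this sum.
Σ |c_n|^2 = 65

Parseval equates the L^2 energy of f (normalised by 1/(2π)) with the ℓ^2 sum of its Fourier coefficients: (1/(2π)) ∫_0^{2π} |f|^2 = Σ |c_n|^2.
Compute the left side: (1/(2π)) [∫_0^π 11^2 dx + ∫_π^{2π} 3^2 dx] = (1/(2π)) · (121π + 9π) = (121 + 9)/2 = 65.
So Σ_{n ∈ Z} |c_n|^2 = 65.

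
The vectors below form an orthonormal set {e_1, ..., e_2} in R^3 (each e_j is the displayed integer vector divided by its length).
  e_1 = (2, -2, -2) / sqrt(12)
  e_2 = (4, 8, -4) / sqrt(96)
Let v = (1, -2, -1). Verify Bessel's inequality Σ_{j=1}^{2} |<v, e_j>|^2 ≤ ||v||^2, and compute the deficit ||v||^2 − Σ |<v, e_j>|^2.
Σ |<v, e_j>|^2 = 6; ||v||^2 = 6; deficit = 0

Write each e_j = u_j / sqrt(<u_j, u_j>) where u_j is the displayed integer vector. Then <v, e_j> = <v, u_j> / sqrt(<u_j, u_j>), so |<v, e_j>|^2 = <v, u_j>^2 / <u_j, u_j>.
Coefficients: <v, e_1> = 8/sqrt(12), <v, e_2> = -8/sqrt(96).
Square and sum: Σ |<v, e_j>|^2 = 6.
Compute ||v||^2 = v·v = 6.
Deficit = 6 − 6 = 0 ≥ 0, confirming Bessel's inequality. (The deficit equals ||v − Σ <v,e_j> e_j||^2, the squared distance from v to span{e_j}.)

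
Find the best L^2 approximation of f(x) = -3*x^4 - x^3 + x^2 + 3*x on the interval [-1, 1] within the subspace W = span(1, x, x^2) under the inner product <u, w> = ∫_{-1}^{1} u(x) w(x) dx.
g(x) = -11*x^2/7 + 12*x/5 + 9/35

The best approximation g ∈ W is the orthogonal projection of f onto W. Writing g = a_0 + a_1 x + a_2 x^2, the coefficients solve the normal equations G · a = b where
  G_{ij} = <φ_i, φ_j> and b_i = <f, φ_i>, with φ_0 = 1, φ_1 = x, φ_2 = x^2.
G =
  [2, 0, 2/3]
  [0, 2/3, 0]
  [2/3, 0, 2/5],
b = (-8/15, 8/5, -16/35).
Solving gives a_0 = 9/35, a_1 = 12/5, a_2 = -11/7, so
  g(x) = -11*x^2/7 + 12*x/5 + 9/35.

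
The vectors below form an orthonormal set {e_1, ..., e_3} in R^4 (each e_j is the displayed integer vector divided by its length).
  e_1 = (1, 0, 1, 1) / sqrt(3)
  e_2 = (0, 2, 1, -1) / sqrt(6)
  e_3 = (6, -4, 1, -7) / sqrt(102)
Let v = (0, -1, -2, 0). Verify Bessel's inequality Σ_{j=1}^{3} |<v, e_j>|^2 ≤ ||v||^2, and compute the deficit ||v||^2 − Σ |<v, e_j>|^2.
Σ |<v, e_j>|^2 = 206/51; ||v||^2 = 5; deficit = 49/51

Write each e_j = u_j / sqrt(<u_j, u_j>) where u_j is the displayed integer vector. Then <v, e_j> = <v, u_j> / sqrt(<u_j, u_j>), so |<v, e_j>|^2 = <v, u_j>^2 / <u_j, u_j>.
Coefficients: <v, e_1> = -2/sqrt(3), <v, e_2> = -4/sqrt(6), <v, e_3> = 2/sqrt(102).
Square and sum: Σ |<v, e_j>|^2 = 206/51.
Compute ||v||^2 = v·v = 5.
Deficit = 5 − 206/51 = 49/51 ≥ 0, confirming Bessel's inequality. (The deficit equals ||v − Σ <v,e_j> e_j||^2, the squared distance from v to span{e_j}.)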